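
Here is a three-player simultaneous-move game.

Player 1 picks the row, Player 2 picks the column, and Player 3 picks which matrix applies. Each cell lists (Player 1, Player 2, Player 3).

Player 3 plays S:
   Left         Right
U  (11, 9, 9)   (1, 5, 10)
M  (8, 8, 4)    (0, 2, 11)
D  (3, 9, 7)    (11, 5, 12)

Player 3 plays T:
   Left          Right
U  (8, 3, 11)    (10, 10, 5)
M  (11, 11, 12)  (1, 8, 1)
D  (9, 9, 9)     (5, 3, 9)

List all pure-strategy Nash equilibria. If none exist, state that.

Player 1 against (Left, S): payoffs 11, 8, 3 → best response U.
Player 1 against (Left, T): payoffs 8, 11, 9 → best response M.
Player 1 against (Right, S): payoffs 1, 0, 11 → best response D.
Player 1 against (Right, T): payoffs 10, 1, 5 → best response U.
Player 2 against (U, S): payoffs 9, 5 → best response Left.
Player 2 against (U, T): payoffs 3, 10 → best response Right.
Player 2 against (M, S): payoffs 8, 2 → best response Left.
Player 2 against (M, T): payoffs 11, 8 → best response Left.
Player 2 against (D, S): payoffs 9, 5 → best response Left.
Player 2 against (D, T): payoffs 9, 3 → best response Left.
Player 3 against (U, Left): payoffs 9, 11 → best response T.
Player 3 against (U, Right): payoffs 10, 5 → best response S.
Player 3 against (M, Left): payoffs 4, 12 → best response T.
Player 3 against (M, Right): payoffs 11, 1 → best response S.
Player 3 against (D, Left): payoffs 7, 9 → best response T.
Player 3 against (D, Right): payoffs 12, 9 → best response S.
Mutual best responses: (M, Left, T).

(M, Left, T)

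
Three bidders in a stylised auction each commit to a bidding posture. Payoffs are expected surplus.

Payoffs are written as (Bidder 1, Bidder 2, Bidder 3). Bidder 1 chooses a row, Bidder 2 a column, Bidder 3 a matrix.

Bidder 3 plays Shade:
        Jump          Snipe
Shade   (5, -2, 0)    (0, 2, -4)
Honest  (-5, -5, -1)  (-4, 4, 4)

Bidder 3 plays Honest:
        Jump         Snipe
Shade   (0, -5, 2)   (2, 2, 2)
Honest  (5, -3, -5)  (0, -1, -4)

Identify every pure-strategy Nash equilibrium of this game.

(Shade, Jump, Shade): Bidder 2 can switch to Snipe (-2 → 2). Not NE.
(Shade, Jump, Honest): Bidder 1 can switch to Honest (0 → 5). Not NE.
(Shade, Snipe, Shade): Bidder 3 can switch to Honest (-4 → 2). Not NE.
(Shade, Snipe, Honest): Bidder 1 gets 2, best alternative 0; Bidder 2 gets 2, best alternative -5; Bidder 3 gets 2, best alternative -4. No profitable deviation — NE.
(Honest, Jump, Shade): Bidder 1 can switch to Shade (-5 → 5). Not NE.
(Honest, Jump, Honest): Bidder 2 can switch to Snipe (-3 → -1). Not NE.
(Honest, Snipe, Shade): Bidder 1 can switch to Shade (-4 → 0). Not NE.
(Honest, Snipe, Honest): Bidder 1 can switch to Shade (0 → 2). Not NE.

The unique pure-strategy Nash equilibrium is (Shade, Snipe, Honest).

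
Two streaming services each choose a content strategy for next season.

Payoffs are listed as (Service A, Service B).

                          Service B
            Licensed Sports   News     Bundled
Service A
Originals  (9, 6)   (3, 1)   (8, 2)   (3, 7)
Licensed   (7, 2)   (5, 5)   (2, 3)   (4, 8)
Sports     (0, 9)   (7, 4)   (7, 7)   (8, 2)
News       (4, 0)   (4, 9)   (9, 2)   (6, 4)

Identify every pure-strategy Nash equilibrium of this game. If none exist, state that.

No pure-strategy Nash equilibrium.

Mark each player's best response to every combination of opponents' strategies; a profile where every player is best-responding is a pure Nash equilibrium.
Service A against Licensed: payoffs 9, 7, 0, 4 → best response Originals.
Service A against Sports: payoffs 3, 5, 7, 4 → best response Sports.
Service A against News: payoffs 8, 2, 7, 9 → best response News.
Service A against Bundled: payoffs 3, 4, 8, 6 → best response Sports.
Service B against Originals: payoffs 6, 1, 2, 7 → best response Bundled.
Service B against Licensed: payoffs 2, 5, 3, 8 → best response Bundled.
Service B against Sports: payoffs 9, 4, 7, 2 → best response Licensed.
Service B against News: payoffs 0, 9, 2, 4 → best response Sports.
No profile is a mutual best response for all players.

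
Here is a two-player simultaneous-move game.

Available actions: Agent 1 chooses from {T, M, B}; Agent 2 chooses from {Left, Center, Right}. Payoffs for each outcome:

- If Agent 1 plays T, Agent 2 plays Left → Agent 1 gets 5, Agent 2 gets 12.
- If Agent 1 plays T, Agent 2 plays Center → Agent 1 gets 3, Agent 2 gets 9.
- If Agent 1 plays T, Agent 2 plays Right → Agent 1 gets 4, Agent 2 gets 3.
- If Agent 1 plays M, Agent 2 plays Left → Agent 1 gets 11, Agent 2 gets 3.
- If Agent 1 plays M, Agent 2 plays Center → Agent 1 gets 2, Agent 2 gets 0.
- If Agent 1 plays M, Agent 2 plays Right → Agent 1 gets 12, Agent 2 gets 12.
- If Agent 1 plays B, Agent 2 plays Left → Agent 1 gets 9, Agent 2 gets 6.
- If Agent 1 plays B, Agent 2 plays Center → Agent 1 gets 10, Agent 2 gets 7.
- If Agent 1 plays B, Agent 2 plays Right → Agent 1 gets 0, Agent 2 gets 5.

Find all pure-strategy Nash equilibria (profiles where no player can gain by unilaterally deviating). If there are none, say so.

Pure-strategy Nash equilibria: (M, Right) and (B, Center)

Agent 1 against Left: payoffs 5, 11, 9 → best response M.
Agent 1 against Center: payoffs 3, 2, 10 → best response B.
Agent 1 against Right: payoffs 4, 12, 0 → best response M.
Agent 2 against T: payoffs 12, 9, 3 → best response Left.
Agent 2 against M: payoffs 3, 0, 12 → best response Right.
Agent 2 against B: payoffs 6, 7, 5 → best response Center.
Mutual best responses: (M, Right); (B, Center).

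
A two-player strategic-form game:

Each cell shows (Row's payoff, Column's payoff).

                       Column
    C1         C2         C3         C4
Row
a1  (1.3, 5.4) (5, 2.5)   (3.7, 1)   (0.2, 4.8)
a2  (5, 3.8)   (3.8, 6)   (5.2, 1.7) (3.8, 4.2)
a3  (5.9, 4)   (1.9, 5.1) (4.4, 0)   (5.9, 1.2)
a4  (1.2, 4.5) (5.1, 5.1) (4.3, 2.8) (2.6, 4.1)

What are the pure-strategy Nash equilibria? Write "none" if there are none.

(a4, C2)

Row against C1: payoffs 1.3, 5, 5.9, 1.2 → best response a3.
Row against C2: payoffs 5, 3.8, 1.9, 5.1 → best response a4.
Row against C3: payoffs 3.7, 5.2, 4.4, 4.3 → best response a2.
Row against C4: payoffs 0.2, 3.8, 5.9, 2.6 → best response a3.
Column against a1: payoffs 5.4, 2.5, 1, 4.8 → best response C1.
Column against a2: payoffs 3.8, 6, 1.7, 4.2 → best response C2.
Column against a3: payoffs 4, 5.1, 0, 1.2 → best response C2.
Column against a4: payoffs 4.5, 5.1, 2.8, 4.1 → best response C2.
Mutual best responses: (a4, C2).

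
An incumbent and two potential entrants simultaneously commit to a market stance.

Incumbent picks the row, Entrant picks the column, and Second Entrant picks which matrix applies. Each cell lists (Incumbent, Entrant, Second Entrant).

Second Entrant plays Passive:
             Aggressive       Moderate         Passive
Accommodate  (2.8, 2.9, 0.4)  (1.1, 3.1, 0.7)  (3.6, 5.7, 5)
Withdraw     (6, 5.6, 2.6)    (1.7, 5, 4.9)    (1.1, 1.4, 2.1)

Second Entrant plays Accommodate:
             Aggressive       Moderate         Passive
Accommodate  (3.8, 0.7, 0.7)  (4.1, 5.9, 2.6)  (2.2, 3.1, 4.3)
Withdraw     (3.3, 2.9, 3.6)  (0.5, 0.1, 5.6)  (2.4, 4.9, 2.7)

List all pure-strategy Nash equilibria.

(Accommodate, Aggressive, Passive): Incumbent can switch to Withdraw (2.8 → 6). Not NE.
(Accommodate, Aggressive, Accommodate): Entrant can switch to Moderate (0.7 → 5.9). Not NE.
(Accommodate, Moderate, Passive): Incumbent can switch to Withdraw (1.1 → 1.7). Not NE.
(Accommodate, Moderate, Accommodate): Incumbent gets 4.1, best alternative 0.5; Entrant gets 5.9, best alternative 3.1; Second Entrant gets 2.6, best alternative 0.7. No profitable deviation — NE.
(Accommodate, Passive, Passive): Incumbent gets 3.6, best alternative 1.1; Entrant gets 5.7, best alternative 3.1; Second Entrant gets 5, best alternative 4.3. No profitable deviation — NE.
(Accommodate, Passive, Accommodate): Incumbent can switch to Withdraw (2.2 → 2.4). Not NE.
(Withdraw, Aggressive, Passive): Second Entrant can switch to Accommodate (2.6 → 3.6). Not NE.
(Withdraw, Aggressive, Accommodate): Incumbent can switch to Accommodate (3.3 → 3.8). Not NE.
(Withdraw, Moderate, Passive): Entrant can switch to Aggressive (5 → 5.6). Not NE.
(Withdraw, Moderate, Accommodate): Incumbent can switch to Accommodate (0.5 → 4.1). Not NE.
(Withdraw, Passive, Accommodate): Incumbent gets 2.4, best alternative 2.2; Entrant gets 4.9, best alternative 2.9; Second Entrant gets 2.7, best alternative 2.1. No profitable deviation — NE.
(The remaining 1 profile has a profitable deviation by the same check.)

Pure-strategy Nash equilibria: (Accommodate, Moderate, Accommodate) and (Accommodate, Passive, Passive) and (Withdraw, Passive, Accommodate)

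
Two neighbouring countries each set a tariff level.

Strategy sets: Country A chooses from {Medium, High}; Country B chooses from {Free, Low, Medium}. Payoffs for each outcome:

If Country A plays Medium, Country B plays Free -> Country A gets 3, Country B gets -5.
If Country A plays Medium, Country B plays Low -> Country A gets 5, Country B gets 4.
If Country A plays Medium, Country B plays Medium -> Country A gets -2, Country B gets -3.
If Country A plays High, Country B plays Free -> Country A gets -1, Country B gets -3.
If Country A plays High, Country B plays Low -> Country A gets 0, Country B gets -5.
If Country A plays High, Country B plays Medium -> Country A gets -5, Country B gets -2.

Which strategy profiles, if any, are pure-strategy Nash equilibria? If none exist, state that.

Country A against Free: payoffs 3, -1 → best response Medium.
Country A against Low: payoffs 5, 0 → best response Medium.
Country A against Medium: payoffs -2, -5 → best response Medium.
Country B against Medium: payoffs -5, 4, -3 → best response Low.
Country B against High: payoffs -3, -5, -2 → best response Medium.
Mutual best responses: (Medium, Low).

(Medium, Low)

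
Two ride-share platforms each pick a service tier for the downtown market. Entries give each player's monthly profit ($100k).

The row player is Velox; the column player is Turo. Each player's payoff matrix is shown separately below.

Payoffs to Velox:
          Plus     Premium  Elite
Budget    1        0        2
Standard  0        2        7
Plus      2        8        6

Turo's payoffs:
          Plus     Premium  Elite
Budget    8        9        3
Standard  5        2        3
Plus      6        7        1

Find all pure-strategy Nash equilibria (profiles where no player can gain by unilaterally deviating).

The unique pure-strategy Nash equilibrium is (Plus, Premium).

Velox against Plus: payoffs 1, 0, 2 → best response Plus.
Velox against Premium: payoffs 0, 2, 8 → best response Plus.
Velox against Elite: payoffs 2, 7, 6 → best response Standard.
Turo against Budget: payoffs 8, 9, 3 → best response Premium.
Turo against Standard: payoffs 5, 2, 3 → best response Plus.
Turo against Plus: payoffs 6, 7, 1 → best response Premium.
Mutual best responses: (Plus, Premium).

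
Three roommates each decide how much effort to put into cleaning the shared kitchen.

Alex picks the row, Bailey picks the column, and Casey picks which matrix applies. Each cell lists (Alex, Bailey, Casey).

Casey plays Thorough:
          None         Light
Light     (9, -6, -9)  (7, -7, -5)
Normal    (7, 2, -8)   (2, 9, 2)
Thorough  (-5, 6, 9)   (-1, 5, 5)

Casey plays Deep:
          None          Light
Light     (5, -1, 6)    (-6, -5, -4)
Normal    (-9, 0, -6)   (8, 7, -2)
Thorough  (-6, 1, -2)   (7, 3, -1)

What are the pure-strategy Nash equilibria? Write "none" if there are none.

(Light, None, Thorough): Casey can switch to Deep (-9 → 6). Not NE.
(Light, None, Deep): Alex gets 5, best alternative -6; Bailey gets -1, best alternative -5; Casey gets 6, best alternative -9. No profitable deviation — NE.
(Light, Light, Thorough): Bailey can switch to None (-7 → -6). Not NE.
(Light, Light, Deep): Alex can switch to Normal (-6 → 8). Not NE.
(Normal, None, Thorough): Alex can switch to Light (7 → 9). Not NE.
(Normal, None, Deep): Alex can switch to Light (-9 → 5). Not NE.
(Normal, Light, Thorough): Alex can switch to Light (2 → 7). Not NE.
(Normal, Light, Deep): Casey can switch to Thorough (-2 → 2). Not NE.
(Thorough, None, Thorough): Alex can switch to Light (-5 → 9). Not NE.
(The remaining 3 profiles each have a profitable deviation by the same check.)

(Light, None, Deep)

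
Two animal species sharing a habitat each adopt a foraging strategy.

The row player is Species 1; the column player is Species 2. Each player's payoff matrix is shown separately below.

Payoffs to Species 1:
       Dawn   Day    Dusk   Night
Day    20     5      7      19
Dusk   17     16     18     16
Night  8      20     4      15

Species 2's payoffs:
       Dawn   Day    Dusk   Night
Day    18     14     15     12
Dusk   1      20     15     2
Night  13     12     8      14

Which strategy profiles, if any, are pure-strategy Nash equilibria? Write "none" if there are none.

(Day, Dawn): Species 1 gets 20, best alternative 17; Species 2 gets 18, best alternative 15. No profitable deviation — NE.
(Day, Day): Species 1 can switch to Dusk (5 → 16). Not NE.
(Day, Dusk): Species 1 can switch to Dusk (7 → 18). Not NE.
(Day, Night): Species 2 can switch to Dawn (12 → 18). Not NE.
(Dusk, Dawn): Species 1 can switch to Day (17 → 20). Not NE.
(Dusk, Day): Species 1 can switch to Night (16 → 20). Not NE.
(Dusk, Dusk): Species 2 can switch to Day (15 → 20). Not NE.
(Dusk, Night): Species 1 can switch to Day (16 → 19). Not NE.
(Night, Dawn): Species 1 can switch to Day (8 → 20). Not NE.
(Night, Day): Species 2 can switch to Dawn (12 → 13). Not NE.
(Night, Dusk): Species 1 can switch to Day (4 → 7). Not NE.
(Night, Night): Species 1 can switch to Day (15 → 19). Not NE.

(Day, Dawn)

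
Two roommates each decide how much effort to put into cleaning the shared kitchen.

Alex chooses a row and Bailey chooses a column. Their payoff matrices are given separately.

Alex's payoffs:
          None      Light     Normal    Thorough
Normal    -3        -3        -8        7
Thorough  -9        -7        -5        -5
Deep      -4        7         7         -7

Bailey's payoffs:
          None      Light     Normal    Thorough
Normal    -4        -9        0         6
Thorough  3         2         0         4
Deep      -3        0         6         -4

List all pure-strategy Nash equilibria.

The pure Nash equilibria are (Normal, Thorough); (Deep, Normal).

(Normal, None): Bailey can switch to Normal (-4 → 0). Not NE.
(Normal, Light): Alex can switch to Deep (-3 → 7). Not NE.
(Normal, Normal): Alex can switch to Thorough (-8 → -5). Not NE.
(Normal, Thorough): Alex gets 7, best alternative -5; Bailey gets 6, best alternative 0. No profitable deviation — NE.
(Thorough, None): Alex can switch to Normal (-9 → -3). Not NE.
(Thorough, Light): Alex can switch to Normal (-7 → -3). Not NE.
(Thorough, Normal): Alex can switch to Deep (-5 → 7). Not NE.
(Thorough, Thorough): Alex can switch to Normal (-5 → 7). Not NE.
(Deep, None): Alex can switch to Normal (-4 → -3). Not NE.
(Deep, Normal): Alex gets 7, best alternative -5; Bailey gets 6, best alternative 0. No profitable deviation — NE.
(The remaining 2 profiles each have a profitable deviation by the same check.)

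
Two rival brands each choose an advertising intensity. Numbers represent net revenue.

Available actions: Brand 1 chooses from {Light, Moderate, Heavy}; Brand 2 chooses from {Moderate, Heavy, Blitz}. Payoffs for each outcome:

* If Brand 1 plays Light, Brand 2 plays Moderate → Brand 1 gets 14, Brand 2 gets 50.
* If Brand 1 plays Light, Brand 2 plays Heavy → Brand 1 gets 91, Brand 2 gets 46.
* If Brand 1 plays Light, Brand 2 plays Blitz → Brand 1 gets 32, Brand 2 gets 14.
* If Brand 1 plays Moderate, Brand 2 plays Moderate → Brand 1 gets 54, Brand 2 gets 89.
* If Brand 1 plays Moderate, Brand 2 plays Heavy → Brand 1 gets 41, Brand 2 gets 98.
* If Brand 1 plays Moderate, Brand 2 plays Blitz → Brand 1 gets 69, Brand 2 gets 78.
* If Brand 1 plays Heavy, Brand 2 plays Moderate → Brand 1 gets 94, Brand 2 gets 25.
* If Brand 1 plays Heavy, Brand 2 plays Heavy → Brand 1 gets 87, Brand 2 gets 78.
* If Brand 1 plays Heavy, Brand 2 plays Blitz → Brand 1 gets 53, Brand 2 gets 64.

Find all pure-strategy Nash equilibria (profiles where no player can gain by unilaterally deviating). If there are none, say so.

This game has no pure Nash equilibrium.

Mark each player's best response to every combination of opponents' strategies; a profile where every player is best-responding is a pure Nash equilibrium.
Brand 1 against Moderate: payoffs 14, 54, 94 → best response Heavy.
Brand 1 against Heavy: payoffs 91, 41, 87 → best response Light.
Brand 1 against Blitz: payoffs 32, 69, 53 → best response Moderate.
Brand 2 against Light: payoffs 50, 46, 14 → best response Moderate.
Brand 2 against Moderate: payoffs 89, 98, 78 → best response Heavy.
Brand 2 against Heavy: payoffs 25, 78, 64 → best response Heavy.
No profile is a mutual best response for all players.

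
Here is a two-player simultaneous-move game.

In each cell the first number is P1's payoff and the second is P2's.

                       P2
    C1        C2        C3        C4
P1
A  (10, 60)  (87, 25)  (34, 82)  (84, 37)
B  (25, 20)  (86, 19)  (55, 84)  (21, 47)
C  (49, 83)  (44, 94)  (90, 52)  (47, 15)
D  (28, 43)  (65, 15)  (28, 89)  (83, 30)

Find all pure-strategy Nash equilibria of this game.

P1 against C1: payoffs 10, 25, 49, 28 → best response C.
P1 against C2: payoffs 87, 86, 44, 65 → best response A.
P1 against C3: payoffs 34, 55, 90, 28 → best response C.
P1 against C4: payoffs 84, 21, 47, 83 → best response A.
P2 against A: payoffs 60, 25, 82, 37 → best response C3.
P2 against B: payoffs 20, 19, 84, 47 → best response C3.
P2 against C: payoffs 83, 94, 52, 15 → best response C2.
P2 against D: payoffs 43, 15, 89, 30 → best response C3.
No profile is a mutual best response for all players.

This game has no pure Nash equilibrium.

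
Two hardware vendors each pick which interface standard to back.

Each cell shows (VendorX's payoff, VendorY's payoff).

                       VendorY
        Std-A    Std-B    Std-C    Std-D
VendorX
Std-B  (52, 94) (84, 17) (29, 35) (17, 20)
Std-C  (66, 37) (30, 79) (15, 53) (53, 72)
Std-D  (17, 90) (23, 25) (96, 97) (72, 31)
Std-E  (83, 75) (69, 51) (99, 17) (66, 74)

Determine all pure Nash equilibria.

Pure NE: (Std-E, Std-A)

VendorX against Std-A: payoffs 52, 66, 17, 83 → best response Std-E.
VendorX against Std-B: payoffs 84, 30, 23, 69 → best response Std-B.
VendorX against Std-C: payoffs 29, 15, 96, 99 → best response Std-E.
VendorX against Std-D: payoffs 17, 53, 72, 66 → best response Std-D.
VendorY against Std-B: payoffs 94, 17, 35, 20 → best response Std-A.
VendorY against Std-C: payoffs 37, 79, 53, 72 → best response Std-B.
VendorY against Std-D: payoffs 90, 25, 97, 31 → best response Std-C.
VendorY against Std-E: payoffs 75, 51, 17, 74 → best response Std-A.
Mutual best responses: (Std-E, Std-A).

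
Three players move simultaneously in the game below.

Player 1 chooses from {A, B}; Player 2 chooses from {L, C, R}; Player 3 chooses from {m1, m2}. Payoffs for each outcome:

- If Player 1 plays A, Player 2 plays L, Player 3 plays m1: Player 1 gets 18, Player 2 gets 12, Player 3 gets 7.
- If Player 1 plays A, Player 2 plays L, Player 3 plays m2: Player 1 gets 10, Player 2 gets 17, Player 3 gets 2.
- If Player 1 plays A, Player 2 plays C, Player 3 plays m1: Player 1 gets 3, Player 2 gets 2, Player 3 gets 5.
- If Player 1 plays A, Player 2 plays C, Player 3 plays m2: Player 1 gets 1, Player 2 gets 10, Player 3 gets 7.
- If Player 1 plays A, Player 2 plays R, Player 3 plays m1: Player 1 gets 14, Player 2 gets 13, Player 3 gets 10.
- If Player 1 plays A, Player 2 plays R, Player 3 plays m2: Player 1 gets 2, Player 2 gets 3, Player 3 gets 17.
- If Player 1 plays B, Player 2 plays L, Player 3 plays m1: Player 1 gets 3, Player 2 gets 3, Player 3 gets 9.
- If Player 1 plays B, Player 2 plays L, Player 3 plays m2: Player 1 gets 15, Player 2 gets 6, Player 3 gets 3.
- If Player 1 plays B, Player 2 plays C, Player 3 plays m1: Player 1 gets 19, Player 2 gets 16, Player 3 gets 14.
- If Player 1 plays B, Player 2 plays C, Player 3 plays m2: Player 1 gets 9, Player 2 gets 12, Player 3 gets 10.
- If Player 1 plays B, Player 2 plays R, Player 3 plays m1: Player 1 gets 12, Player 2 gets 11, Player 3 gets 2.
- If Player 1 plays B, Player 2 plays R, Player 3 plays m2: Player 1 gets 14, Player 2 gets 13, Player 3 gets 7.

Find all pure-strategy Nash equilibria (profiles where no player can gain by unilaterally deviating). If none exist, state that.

Player 1 against (L, m1): payoffs 18, 3 → best response A.
Player 1 against (L, m2): payoffs 10, 15 → best response B.
Player 1 against (C, m1): payoffs 3, 19 → best response B.
Player 1 against (C, m2): payoffs 1, 9 → best response B.
Player 1 against (R, m1): payoffs 14, 12 → best response A.
Player 1 against (R, m2): payoffs 2, 14 → best response B.
Player 2 against (A, m1): payoffs 12, 2, 13 → best response R.
Player 2 against (A, m2): payoffs 17, 10, 3 → best response L.
Player 2 against (B, m1): payoffs 3, 16, 11 → best response C.
Player 2 against (B, m2): payoffs 6, 12, 13 → best response R.
Player 3 against (A, L): payoffs 7, 2 → best response m1.
Player 3 against (A, C): payoffs 5, 7 → best response m2.
Player 3 against (A, R): payoffs 10, 17 → best response m2.
Player 3 against (B, L): payoffs 9, 3 → best response m1.
Player 3 against (B, C): payoffs 14, 10 → best response m1.
Player 3 against (B, R): payoffs 2, 7 → best response m2.
Mutual best responses: (B, C, m1); (B, R, m2).

Pure-strategy Nash equilibria: (B, C, m1) and (B, R, m2)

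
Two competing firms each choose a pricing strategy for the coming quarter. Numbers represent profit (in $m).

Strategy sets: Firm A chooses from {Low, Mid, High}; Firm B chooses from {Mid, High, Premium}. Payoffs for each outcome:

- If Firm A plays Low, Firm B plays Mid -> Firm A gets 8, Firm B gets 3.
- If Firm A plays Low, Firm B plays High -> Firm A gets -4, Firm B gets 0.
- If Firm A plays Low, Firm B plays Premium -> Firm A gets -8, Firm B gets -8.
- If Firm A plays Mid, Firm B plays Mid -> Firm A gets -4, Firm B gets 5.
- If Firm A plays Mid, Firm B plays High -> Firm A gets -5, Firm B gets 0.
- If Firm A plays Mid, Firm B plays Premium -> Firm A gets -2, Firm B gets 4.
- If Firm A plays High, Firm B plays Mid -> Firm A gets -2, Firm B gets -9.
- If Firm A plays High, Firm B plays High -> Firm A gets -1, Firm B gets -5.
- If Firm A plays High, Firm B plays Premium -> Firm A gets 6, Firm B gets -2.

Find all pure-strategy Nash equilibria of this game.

Firm A against Mid: payoffs 8, -4, -2 → best response Low.
Firm A against High: payoffs -4, -5, -1 → best response High.
Firm A against Premium: payoffs -8, -2, 6 → best response High.
Firm B against Low: payoffs 3, 0, -8 → best response Mid.
Firm B against Mid: payoffs 5, 0, 4 → best response Mid.
Firm B against High: payoffs -9, -5, -2 → best response Premium.
Mutual best responses: (Low, Mid); (High, Premium).

(Low, Mid), (High, Premium)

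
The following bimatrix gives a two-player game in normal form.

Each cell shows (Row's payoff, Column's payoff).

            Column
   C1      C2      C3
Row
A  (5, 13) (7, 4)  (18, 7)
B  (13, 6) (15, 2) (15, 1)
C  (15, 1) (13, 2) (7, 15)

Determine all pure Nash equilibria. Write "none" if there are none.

Mark each player's best response to every combination of opponents' strategies; a profile where every player is best-responding is a pure Nash equilibrium.
Row against C1: payoffs 5, 13, 15 → best response C.
Row against C2: payoffs 7, 15, 13 → best response B.
Row against C3: payoffs 18, 15, 7 → best response A.
Column against A: payoffs 13, 4, 7 → best response C1.
Column against B: payoffs 6, 2, 1 → best response C1.
Column against C: payoffs 1, 2, 15 → best response C3.
No profile is a mutual best response for all players.

none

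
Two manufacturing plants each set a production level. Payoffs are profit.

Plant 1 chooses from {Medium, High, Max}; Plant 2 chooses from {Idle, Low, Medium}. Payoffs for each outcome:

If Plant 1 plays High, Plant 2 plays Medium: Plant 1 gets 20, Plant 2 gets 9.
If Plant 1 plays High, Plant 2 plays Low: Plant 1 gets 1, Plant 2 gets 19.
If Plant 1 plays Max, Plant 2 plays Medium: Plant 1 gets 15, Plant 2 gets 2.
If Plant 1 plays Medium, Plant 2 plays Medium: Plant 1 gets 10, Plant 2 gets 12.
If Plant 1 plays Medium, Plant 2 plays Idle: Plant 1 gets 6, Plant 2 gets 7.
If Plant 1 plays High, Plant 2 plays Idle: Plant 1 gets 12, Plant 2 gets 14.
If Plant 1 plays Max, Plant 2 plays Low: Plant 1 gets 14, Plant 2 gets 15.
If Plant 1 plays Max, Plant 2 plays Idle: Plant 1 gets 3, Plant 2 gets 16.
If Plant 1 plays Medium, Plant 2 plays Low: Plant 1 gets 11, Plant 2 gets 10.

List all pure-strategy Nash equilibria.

For each strategy profile, look for a profitable unilateral deviation.
(Medium, Idle): Plant 1 can switch to High (6 → 12). Not NE.
(Medium, Low): Plant 1 can switch to Max (11 → 14). Not NE.
(Medium, Medium): Plant 1 can switch to High (10 → 20). Not NE.
(High, Idle): Plant 2 can switch to Low (14 → 19). Not NE.
(High, Low): Plant 1 can switch to Medium (1 → 11). Not NE.
(High, Medium): Plant 2 can switch to Idle (9 → 14). Not NE.
(Max, Idle): Plant 1 can switch to Medium (3 → 6). Not NE.
(Max, Low): Plant 2 can switch to Idle (15 → 16). Not NE.
(Max, Medium): Plant 1 can switch to High (15 → 20). Not NE.

There is no pure-strategy Nash equilibrium.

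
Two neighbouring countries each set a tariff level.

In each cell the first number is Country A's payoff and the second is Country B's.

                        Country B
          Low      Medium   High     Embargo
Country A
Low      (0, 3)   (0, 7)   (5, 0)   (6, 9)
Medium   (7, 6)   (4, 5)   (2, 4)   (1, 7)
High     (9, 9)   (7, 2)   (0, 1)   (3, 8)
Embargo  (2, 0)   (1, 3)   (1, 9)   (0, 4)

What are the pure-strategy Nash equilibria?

Mark each player's best response to every combination of opponents' strategies; a profile where every player is best-responding is a pure Nash equilibrium.
Country A against Low: payoffs 0, 7, 9, 2 → best response High.
Country A against Medium: payoffs 0, 4, 7, 1 → best response High.
Country A against High: payoffs 5, 2, 0, 1 → best response Low.
Country A against Embargo: payoffs 6, 1, 3, 0 → best response Low.
Country B against Low: payoffs 3, 7, 0, 9 → best response Embargo.
Country B against Medium: payoffs 6, 5, 4, 7 → best response Embargo.
Country B against High: payoffs 9, 2, 1, 8 → best response Low.
Country B against Embargo: payoffs 0, 3, 9, 4 → best response High.
Mutual best responses: (Low, Embargo); (High, Low).

The pure Nash equilibria are (Low, Embargo), (High, Low).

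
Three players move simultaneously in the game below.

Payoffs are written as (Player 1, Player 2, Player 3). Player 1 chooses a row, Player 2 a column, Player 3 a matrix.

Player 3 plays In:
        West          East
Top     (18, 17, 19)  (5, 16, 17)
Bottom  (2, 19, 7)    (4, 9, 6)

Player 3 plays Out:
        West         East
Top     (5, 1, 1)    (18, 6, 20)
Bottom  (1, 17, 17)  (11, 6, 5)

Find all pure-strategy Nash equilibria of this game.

Mark each player's best response to every combination of opponents' strategies; a profile where every player is best-responding is a pure Nash equilibrium.
Player 1 against (West, In): payoffs 18, 2 → best response Top.
Player 1 against (West, Out): payoffs 5, 1 → best response Top.
Player 1 against (East, In): payoffs 5, 4 → best response Top.
Player 1 against (East, Out): payoffs 18, 11 → best response Top.
Player 2 against (Top, In): payoffs 17, 16 → best response West.
Player 2 against (Top, Out): payoffs 1, 6 → best response East.
Player 2 against (Bottom, In): payoffs 19, 9 → best response West.
Player 2 against (Bottom, Out): payoffs 17, 6 → best response West.
Player 3 against (Top, West): payoffs 19, 1 → best response In.
Player 3 against (Top, East): payoffs 17, 20 → best response Out.
Player 3 against (Bottom, West): payoffs 7, 17 → best response Out.
Player 3 against (Bottom, East): payoffs 6, 5 → best response In.
Mutual best responses: (Top, West, In); (Top, East, Out).

Pure-strategy Nash equilibria: (Top, West, In) and (Top, East, Out)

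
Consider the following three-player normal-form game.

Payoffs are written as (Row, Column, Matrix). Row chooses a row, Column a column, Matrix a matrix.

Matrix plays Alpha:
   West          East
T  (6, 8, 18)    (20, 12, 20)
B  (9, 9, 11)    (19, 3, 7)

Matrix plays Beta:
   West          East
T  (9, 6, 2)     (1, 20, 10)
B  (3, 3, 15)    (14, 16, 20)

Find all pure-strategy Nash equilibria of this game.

Check each profile: it is a Nash equilibrium iff no player can strictly gain by switching unilaterally.
(T, West, Alpha): Row can switch to B (6 → 9). Not NE.
(T, West, Beta): Column can switch to East (6 → 20). Not NE.
(T, East, Alpha): Row gets 20, best alternative 19; Column gets 12, best alternative 8; Matrix gets 20, best alternative 10. No profitable deviation — NE.
(T, East, Beta): Row can switch to B (1 → 14). Not NE.
(B, West, Alpha): Matrix can switch to Beta (11 → 15). Not NE.
(B, West, Beta): Row can switch to T (3 → 9). Not NE.
(B, East, Alpha): Row can switch to T (19 → 20). Not NE.
(B, East, Beta): Row gets 14, best alternative 1; Column gets 16, best alternative 3; Matrix gets 20, best alternative 7. No profitable deviation — NE.

(T, East, Alpha); (B, East, Beta)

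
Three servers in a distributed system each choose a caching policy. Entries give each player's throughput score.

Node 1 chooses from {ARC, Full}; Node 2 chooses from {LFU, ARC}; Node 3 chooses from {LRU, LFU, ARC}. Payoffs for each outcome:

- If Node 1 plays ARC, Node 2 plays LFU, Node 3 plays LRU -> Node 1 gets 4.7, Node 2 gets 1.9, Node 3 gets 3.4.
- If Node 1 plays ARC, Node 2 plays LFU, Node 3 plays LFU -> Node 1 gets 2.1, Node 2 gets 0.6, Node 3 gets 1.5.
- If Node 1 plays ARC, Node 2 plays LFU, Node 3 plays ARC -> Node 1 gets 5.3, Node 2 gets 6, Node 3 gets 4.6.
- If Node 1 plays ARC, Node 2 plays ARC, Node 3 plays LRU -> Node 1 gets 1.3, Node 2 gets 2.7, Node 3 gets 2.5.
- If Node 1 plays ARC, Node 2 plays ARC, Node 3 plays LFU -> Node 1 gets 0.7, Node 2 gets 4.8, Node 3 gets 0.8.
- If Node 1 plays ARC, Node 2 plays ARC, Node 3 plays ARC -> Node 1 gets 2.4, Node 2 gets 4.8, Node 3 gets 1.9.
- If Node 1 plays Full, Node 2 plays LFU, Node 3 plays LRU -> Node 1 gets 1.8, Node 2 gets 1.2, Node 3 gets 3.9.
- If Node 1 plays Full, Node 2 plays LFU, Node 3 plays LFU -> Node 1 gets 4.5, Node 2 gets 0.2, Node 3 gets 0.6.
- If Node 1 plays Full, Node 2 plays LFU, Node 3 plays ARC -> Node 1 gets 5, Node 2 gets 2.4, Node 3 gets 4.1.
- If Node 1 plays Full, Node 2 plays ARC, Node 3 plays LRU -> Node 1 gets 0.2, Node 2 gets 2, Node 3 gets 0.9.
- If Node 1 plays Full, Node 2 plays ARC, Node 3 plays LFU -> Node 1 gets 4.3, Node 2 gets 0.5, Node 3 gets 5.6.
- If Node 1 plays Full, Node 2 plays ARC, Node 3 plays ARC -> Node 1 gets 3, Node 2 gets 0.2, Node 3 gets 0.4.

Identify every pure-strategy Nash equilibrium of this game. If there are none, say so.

Node 1 against (LFU, LRU): payoffs 4.7, 1.8 → best response ARC.
Node 1 against (LFU, LFU): payoffs 2.1, 4.5 → best response Full.
Node 1 against (LFU, ARC): payoffs 5.3, 5 → best response ARC.
Node 1 against (ARC, LRU): payoffs 1.3, 0.2 → best response ARC.
Node 1 against (ARC, LFU): payoffs 0.7, 4.3 → best response Full.
Node 1 against (ARC, ARC): payoffs 2.4, 3 → best response Full.
Node 2 against (ARC, LRU): payoffs 1.9, 2.7 → best response ARC.
Node 2 against (ARC, LFU): payoffs 0.6, 4.8 → best response ARC.
Node 2 against (ARC, ARC): payoffs 6, 4.8 → best response LFU.
Node 2 against (Full, LRU): payoffs 1.2, 2 → best response ARC.
Node 2 against (Full, LFU): payoffs 0.2, 0.5 → best response ARC.
Node 2 against (Full, ARC): payoffs 2.4, 0.2 → best response LFU.
Node 3 against (ARC, LFU): payoffs 3.4, 1.5, 4.6 → best response ARC.
Node 3 against (ARC, ARC): payoffs 2.5, 0.8, 1.9 → best response LRU.
Node 3 against (Full, LFU): payoffs 3.9, 0.6, 4.1 → best response ARC.
Node 3 against (Full, ARC): payoffs 0.9, 5.6, 0.4 → best response LFU.
Mutual best responses: (ARC, LFU, ARC); (ARC, ARC, LRU); (Full, ARC, LFU).

The pure Nash equilibria are (ARC, LFU, ARC); (ARC, ARC, LRU); (Full, ARC, LFU).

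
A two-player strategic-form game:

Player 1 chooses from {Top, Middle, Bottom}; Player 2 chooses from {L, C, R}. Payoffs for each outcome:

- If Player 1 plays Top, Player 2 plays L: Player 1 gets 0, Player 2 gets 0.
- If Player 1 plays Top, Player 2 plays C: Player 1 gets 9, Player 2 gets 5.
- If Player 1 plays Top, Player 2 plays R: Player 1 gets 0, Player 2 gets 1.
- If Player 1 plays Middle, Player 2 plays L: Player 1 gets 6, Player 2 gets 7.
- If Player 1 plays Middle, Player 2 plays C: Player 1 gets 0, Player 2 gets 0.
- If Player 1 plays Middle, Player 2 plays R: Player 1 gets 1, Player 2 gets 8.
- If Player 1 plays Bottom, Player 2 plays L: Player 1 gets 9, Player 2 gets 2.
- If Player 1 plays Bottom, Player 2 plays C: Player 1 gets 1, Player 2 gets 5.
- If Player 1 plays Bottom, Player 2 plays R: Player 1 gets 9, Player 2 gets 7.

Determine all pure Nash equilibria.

The pure Nash equilibria are (Top, C) and (Bottom, R).

Check each profile: it is a Nash equilibrium iff no player can strictly gain by switching unilaterally.
(Top, L): Player 1 can switch to Middle (0 → 6). Not NE.
(Top, C): Player 1 gets 9, best alternative 1; Player 2 gets 5, best alternative 1. No profitable deviation — NE.
(Top, R): Player 1 can switch to Middle (0 → 1). Not NE.
(Middle, L): Player 1 can switch to Bottom (6 → 9). Not NE.
(Middle, C): Player 1 can switch to Top (0 → 9). Not NE.
(Middle, R): Player 1 can switch to Bottom (1 → 9). Not NE.
(Bottom, L): Player 2 can switch to C (2 → 5). Not NE.
(Bottom, C): Player 1 can switch to Top (1 → 9). Not NE.
(Bottom, R): Player 1 gets 9, best alternative 1; Player 2 gets 7, best alternative 5. No profitable deviation — NE.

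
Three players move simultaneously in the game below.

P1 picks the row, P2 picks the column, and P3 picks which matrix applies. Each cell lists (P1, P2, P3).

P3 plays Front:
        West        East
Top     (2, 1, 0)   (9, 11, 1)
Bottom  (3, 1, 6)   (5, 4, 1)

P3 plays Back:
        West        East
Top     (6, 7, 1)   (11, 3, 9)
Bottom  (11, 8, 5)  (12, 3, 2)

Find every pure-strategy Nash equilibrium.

This game has no pure Nash equilibrium.

(Top, West, Front): P1 can switch to Bottom (2 → 3). Not NE.
(Top, West, Back): P1 can switch to Bottom (6 → 11). Not NE.
(Top, East, Front): P3 can switch to Back (1 → 9). Not NE.
(Top, East, Back): P1 can switch to Bottom (11 → 12). Not NE.
(Bottom, West, Front): P2 can switch to East (1 → 4). Not NE.
(Bottom, West, Back): P3 can switch to Front (5 → 6). Not NE.
(Bottom, East, Front): P1 can switch to Top (5 → 9). Not NE.
(Bottom, East, Back): P2 can switch to West (3 → 8). Not NE.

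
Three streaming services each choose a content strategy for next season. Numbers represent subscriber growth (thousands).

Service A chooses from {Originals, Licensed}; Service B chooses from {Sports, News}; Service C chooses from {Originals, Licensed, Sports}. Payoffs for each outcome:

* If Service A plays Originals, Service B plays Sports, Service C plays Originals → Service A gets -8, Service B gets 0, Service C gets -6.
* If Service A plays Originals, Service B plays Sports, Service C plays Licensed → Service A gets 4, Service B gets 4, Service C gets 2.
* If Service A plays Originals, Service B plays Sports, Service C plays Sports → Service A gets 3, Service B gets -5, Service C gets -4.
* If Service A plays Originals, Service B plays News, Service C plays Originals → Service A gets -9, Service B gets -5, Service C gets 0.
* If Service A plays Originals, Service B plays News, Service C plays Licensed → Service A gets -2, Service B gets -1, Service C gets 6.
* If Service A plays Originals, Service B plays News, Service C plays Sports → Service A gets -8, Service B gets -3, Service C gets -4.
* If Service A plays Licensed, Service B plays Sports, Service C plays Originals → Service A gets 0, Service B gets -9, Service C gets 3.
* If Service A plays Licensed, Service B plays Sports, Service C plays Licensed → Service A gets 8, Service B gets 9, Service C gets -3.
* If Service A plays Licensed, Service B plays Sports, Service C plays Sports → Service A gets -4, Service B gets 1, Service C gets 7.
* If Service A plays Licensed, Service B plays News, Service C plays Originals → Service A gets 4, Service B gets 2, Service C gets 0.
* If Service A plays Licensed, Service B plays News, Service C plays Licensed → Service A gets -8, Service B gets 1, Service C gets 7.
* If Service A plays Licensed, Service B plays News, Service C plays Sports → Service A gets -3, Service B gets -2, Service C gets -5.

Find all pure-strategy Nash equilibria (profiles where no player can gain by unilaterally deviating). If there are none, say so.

(Originals, Sports, Originals): Service A can switch to Licensed (-8 → 0). Not NE.
(Originals, Sports, Licensed): Service A can switch to Licensed (4 → 8). Not NE.
(Originals, Sports, Sports): Service B can switch to News (-5 → -3). Not NE.
(Originals, News, Originals): Service A can switch to Licensed (-9 → 4). Not NE.
(Originals, News, Licensed): Service B can switch to Sports (-1 → 4). Not NE.
(Originals, News, Sports): Service A can switch to Licensed (-8 → -3). Not NE.
(The remaining 6 profiles each have a profitable deviation by the same check.)

There is no pure-strategy Nash equilibrium.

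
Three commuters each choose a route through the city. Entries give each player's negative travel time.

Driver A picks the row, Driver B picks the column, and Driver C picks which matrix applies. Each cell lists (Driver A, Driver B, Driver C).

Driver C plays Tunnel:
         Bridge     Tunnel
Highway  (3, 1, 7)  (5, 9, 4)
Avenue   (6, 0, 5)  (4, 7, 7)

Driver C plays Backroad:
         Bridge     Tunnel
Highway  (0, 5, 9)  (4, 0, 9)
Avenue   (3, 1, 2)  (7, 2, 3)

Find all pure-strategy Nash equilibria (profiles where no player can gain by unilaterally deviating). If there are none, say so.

This game has no pure Nash equilibrium.

Driver A against (Bridge, Tunnel): payoffs 3, 6 → best response Avenue.
Driver A against (Bridge, Backroad): payoffs 0, 3 → best response Avenue.
Driver A against (Tunnel, Tunnel): payoffs 5, 4 → best response Highway.
Driver A against (Tunnel, Backroad): payoffs 4, 7 → best response Avenue.
Driver B against (Highway, Tunnel): payoffs 1, 9 → best response Tunnel.
Driver B against (Highway, Backroad): payoffs 5, 0 → best response Bridge.
Driver B against (Avenue, Tunnel): payoffs 0, 7 → best response Tunnel.
Driver B against (Avenue, Backroad): payoffs 1, 2 → best response Tunnel.
Driver C against (Highway, Bridge): payoffs 7, 9 → best response Backroad.
Driver C against (Highway, Tunnel): payoffs 4, 9 → best response Backroad.
Driver C against (Avenue, Bridge): payoffs 5, 2 → best response Tunnel.
Driver C against (Avenue, Tunnel): payoffs 7, 3 → best response Tunnel.
No profile is a mutual best response for all players.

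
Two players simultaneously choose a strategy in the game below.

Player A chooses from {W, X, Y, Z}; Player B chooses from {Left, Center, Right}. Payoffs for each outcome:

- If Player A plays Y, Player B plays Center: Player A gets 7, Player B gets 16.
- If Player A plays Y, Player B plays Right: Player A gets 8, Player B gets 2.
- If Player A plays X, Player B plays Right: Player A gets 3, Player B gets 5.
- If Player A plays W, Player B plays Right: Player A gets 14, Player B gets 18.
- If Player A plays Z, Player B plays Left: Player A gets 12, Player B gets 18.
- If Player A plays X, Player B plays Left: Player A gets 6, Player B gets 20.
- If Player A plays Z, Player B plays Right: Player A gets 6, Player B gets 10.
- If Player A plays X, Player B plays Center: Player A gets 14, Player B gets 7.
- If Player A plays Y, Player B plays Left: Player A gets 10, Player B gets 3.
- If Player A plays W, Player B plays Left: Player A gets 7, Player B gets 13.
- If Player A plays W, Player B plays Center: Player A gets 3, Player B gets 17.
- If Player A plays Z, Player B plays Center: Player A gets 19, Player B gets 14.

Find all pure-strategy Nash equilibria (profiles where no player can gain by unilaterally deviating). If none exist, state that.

(W, Left): Player A can switch to Y (7 → 10). Not NE.
(W, Center): Player A can switch to X (3 → 14). Not NE.
(W, Right): Player A gets 14, best alternative 8; Player B gets 18, best alternative 17. No profitable deviation — NE.
(X, Left): Player A can switch to W (6 → 7). Not NE.
(X, Center): Player A can switch to Z (14 → 19). Not NE.
(X, Right): Player A can switch to W (3 → 14). Not NE.
(Y, Left): Player A can switch to Z (10 → 12). Not NE.
(Y, Center): Player A can switch to X (7 → 14). Not NE.
(Y, Right): Player A can switch to W (8 → 14). Not NE.
(Z, Left): Player A gets 12, best alternative 10; Player B gets 18, best alternative 14. No profitable deviation — NE.
(The remaining 2 profiles each have a profitable deviation by the same check.)

Pure-strategy Nash equilibria: (W, Right); (Z, Left)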